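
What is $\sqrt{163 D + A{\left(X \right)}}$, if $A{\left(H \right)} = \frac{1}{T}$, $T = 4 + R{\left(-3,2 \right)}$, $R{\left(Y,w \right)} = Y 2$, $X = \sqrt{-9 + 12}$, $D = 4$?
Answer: $\frac{\sqrt{2606}}{2} \approx 25.525$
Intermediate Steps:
$X = \sqrt{3} \approx 1.732$
$R{\left(Y,w \right)} = 2 Y$
$T = -2$ ($T = 4 + 2 \left(-3\right) = 4 - 6 = -2$)
$A{\left(H \right)} = - \frac{1}{2}$ ($A{\left(H \right)} = \frac{1}{-2} = - \frac{1}{2}$)
$\sqrt{163 D + A{\left(X \right)}} = \sqrt{163 \cdot 4 - \frac{1}{2}} = \sqrt{652 - \frac{1}{2}} = \sqrt{\frac{1303}{2}} = \frac{\sqrt{2606}}{2}$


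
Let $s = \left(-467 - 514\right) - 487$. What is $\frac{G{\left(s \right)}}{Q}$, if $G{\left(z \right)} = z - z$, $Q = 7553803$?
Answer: $0$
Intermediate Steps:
$s = -1468$ ($s = -981 - 487 = -1468$)
$G{\left(z \right)} = 0$
$\frac{G{\left(s \right)}}{Q} = \frac{0}{7553803} = 0 \cdot \frac{1}{7553803} = 0$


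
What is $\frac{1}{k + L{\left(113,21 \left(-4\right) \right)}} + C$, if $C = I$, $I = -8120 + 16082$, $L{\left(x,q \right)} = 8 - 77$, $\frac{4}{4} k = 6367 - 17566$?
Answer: $\frac{89715815}{11268} \approx 7962.0$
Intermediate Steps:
$k = -11199$ ($k = 6367 - 17566 = -11199$)
$L{\left(x,q \right)} = -69$ ($L{\left(x,q \right)} = 8 - 77 = -69$)
$I = 7962$
$C = 7962$
$\frac{1}{k + L{\left(113,21 \left(-4\right) \right)}} + C = \frac{1}{-11199 - 69} + 7962 = \frac{1}{-11268} + 7962 = - \frac{1}{11268} + 7962 = \frac{89715815}{11268}$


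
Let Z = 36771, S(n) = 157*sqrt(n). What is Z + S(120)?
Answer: 36771 + 314*sqrt(30) ≈ 38491.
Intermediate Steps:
Z + S(120) = 36771 + 157*sqrt(120) = 36771 + 157*(2*sqrt(30)) = 36771 + 314*sqrt(30)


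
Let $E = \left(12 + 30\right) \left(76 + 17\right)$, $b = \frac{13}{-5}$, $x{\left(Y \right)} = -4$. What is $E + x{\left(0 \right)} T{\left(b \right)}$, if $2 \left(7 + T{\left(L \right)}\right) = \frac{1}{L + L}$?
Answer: $\frac{51147}{13} \approx 3934.4$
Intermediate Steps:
$b = - \frac{13}{5}$ ($b = 13 \left(- \frac{1}{5}\right) = - \frac{13}{5} \approx -2.6$)
$T{\left(L \right)} = -7 + \frac{1}{4 L}$ ($T{\left(L \right)} = -7 + \frac{1}{2 \left(L + L\right)} = -7 + \frac{1}{2 \cdot 2 L} = -7 + \frac{\frac{1}{2} \frac{1}{L}}{2} = -7 + \frac{1}{4 L}$)
$E = 3906$ ($E = 42 \cdot 93 = 3906$)
$E + x{\left(0 \right)} T{\left(b \right)} = 3906 - 4 \left(-7 + \frac{1}{4 \left(- \frac{13}{5}\right)}\right) = 3906 - 4 \left(-7 + \frac{1}{4} \left(- \frac{5}{13}\right)\right) = 3906 - 4 \left(-7 - \frac{5}{52}\right) = 3906 - - \frac{369}{13} = 3906 + \frac{369}{13} = \frac{51147}{13}$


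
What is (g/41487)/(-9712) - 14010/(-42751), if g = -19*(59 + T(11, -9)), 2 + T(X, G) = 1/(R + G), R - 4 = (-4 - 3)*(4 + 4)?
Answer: 86085943771721/262685939035596 ≈ 0.32771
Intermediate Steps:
R = -52 (R = 4 + (-4 - 3)*(4 + 4) = 4 - 7*8 = 4 - 56 = -52)
T(X, G) = -2 + 1/(-52 + G)
g = -66044/61 (g = -19*(59 + (105 - 2*(-9))/(-52 - 9)) = -19*(59 + (105 + 18)/(-61)) = -19*(59 - 1/61*123) = -19*(59 - 123/61) = -19*3476/61 = -66044/61 ≈ -1082.7)
(g/41487)/(-9712) - 14010/(-42751) = -66044/61/41487/(-9712) - 14010/(-42751) = -66044/61*1/41487*(-1/9712) - 14010*(-1/42751) = -66044/2530707*(-1/9712) + 14010/42751 = 16511/6144556596 + 14010/42751 = 86085943771721/262685939035596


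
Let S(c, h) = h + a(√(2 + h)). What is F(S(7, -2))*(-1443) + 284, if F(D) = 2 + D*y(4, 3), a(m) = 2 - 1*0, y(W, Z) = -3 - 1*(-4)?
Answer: -2602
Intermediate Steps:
y(W, Z) = 1 (y(W, Z) = -3 + 4 = 1)
a(m) = 2 (a(m) = 2 + 0 = 2)
S(c, h) = 2 + h (S(c, h) = h + 2 = 2 + h)
F(D) = 2 + D (F(D) = 2 + D*1 = 2 + D)
F(S(7, -2))*(-1443) + 284 = (2 + (2 - 2))*(-1443) + 284 = (2 + 0)*(-1443) + 284 = 2*(-1443) + 284 = -2886 + 284 = -2602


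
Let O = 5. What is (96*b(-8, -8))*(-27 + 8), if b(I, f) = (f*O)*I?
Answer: -583680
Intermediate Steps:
b(I, f) = 5*I*f (b(I, f) = (f*5)*I = (5*f)*I = 5*I*f)
(96*b(-8, -8))*(-27 + 8) = (96*(5*(-8)*(-8)))*(-27 + 8) = (96*320)*(-19) = 30720*(-19) = -583680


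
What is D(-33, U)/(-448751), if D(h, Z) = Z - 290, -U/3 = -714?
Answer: -1852/448751 ≈ -0.0041270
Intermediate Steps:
U = 2142 (U = -3*(-714) = 2142)
D(h, Z) = -290 + Z
D(-33, U)/(-448751) = (-290 + 2142)/(-448751) = 1852*(-1/448751) = -1852/448751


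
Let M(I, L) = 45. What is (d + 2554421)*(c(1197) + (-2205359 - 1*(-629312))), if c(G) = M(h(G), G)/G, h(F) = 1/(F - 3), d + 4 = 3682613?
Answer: -1307370340729380/133 ≈ -9.8299e+12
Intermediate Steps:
d = 3682609 (d = -4 + 3682613 = 3682609)
h(F) = 1/(-3 + F)
c(G) = 45/G
(d + 2554421)*(c(1197) + (-2205359 - 1*(-629312))) = (3682609 + 2554421)*(45/1197 + (-2205359 - 1*(-629312))) = 6237030*(45*(1/1197) + (-2205359 + 629312)) = 6237030*(5/133 - 1576047) = 6237030*(-209614246/133) = -1307370340729380/133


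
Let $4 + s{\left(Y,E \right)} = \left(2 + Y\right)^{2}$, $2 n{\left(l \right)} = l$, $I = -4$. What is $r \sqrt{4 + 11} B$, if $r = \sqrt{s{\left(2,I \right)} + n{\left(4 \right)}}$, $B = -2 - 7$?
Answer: $- 9 \sqrt{210} \approx -130.42$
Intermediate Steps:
$n{\left(l \right)} = \frac{l}{2}$
$s{\left(Y,E \right)} = -4 + \left(2 + Y\right)^{2}$
$B = -9$
$r = \sqrt{14}$ ($r = \sqrt{2 \left(4 + 2\right) + \frac{1}{2} \cdot 4} = \sqrt{2 \cdot 6 + 2} = \sqrt{12 + 2} = \sqrt{14} \approx 3.7417$)
$r \sqrt{4 + 11} B = \sqrt{14} \sqrt{4 + 11} \left(-9\right) = \sqrt{14} \sqrt{15} \left(-9\right) = \sqrt{210} \left(-9\right) = - 9 \sqrt{210}$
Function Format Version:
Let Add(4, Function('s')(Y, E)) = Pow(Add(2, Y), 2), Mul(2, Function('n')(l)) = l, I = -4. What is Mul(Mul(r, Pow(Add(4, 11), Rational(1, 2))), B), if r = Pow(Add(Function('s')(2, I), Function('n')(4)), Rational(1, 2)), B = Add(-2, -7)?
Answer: Mul(-9, Pow(210, Rational(1, 2))) ≈ -130.42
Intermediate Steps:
Function('n')(l) = Mul(Rational(1, 2), l)
Function('s')(Y, E) = Add(-4, Pow(Add(2, Y), 2))
B = -9
r = Pow(14, Rational(1, 2)) (r = Pow(Add(Mul(2, Add(4, 2)), Mul(Rational(1, 2), 4)), Rational(1, 2)) = Pow(Add(Mul(2, 6), 2), Rational(1, 2)) = Pow(Add(12, 2), Rational(1, 2)) = Pow(14, Rational(1, 2)) ≈ 3.7417)
Mul(Mul(r, Pow(Add(4, 11), Rational(1, 2))), B) = Mul(Mul(Pow(14, Rational(1, 2)), Pow(Add(4, 11), Rational(1, 2))), -9) = Mul(Mul(Pow(14, Rational(1, 2)), Pow(15, Rational(1, 2))), -9) = Mul(Pow(210, Rational(1, 2)), -9) = Mul(-9, Pow(210, Rational(1, 2)))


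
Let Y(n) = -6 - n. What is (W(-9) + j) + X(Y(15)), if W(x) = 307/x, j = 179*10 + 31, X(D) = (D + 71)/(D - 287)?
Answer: 2476403/1386 ≈ 1786.7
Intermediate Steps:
X(D) = (71 + D)/(-287 + D)
j = 1821 (j = 1790 + 31 = 1821)
(W(-9) + j) + X(Y(15)) = (307/(-9) + 1821) + (71 + (-6 - 1*15))/(-287 + (-6 - 1*15)) = (307*(-1/9) + 1821) + (71 + (-6 - 15))/(-287 + (-6 - 15)) = (-307/9 + 1821) + (71 - 21)/(-287 - 21) = 16082/9 + 50/(-308) = 16082/9 - 1/308*50 = 16082/9 - 25/154 = 2476403/1386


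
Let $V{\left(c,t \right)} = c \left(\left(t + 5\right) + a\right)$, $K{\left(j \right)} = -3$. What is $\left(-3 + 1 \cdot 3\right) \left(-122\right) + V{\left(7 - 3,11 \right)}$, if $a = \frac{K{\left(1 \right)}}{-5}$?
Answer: $\frac{332}{5} \approx 66.4$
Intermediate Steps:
$a = \frac{3}{5}$ ($a = - \frac{3}{-5} = \left(-3\right) \left(- \frac{1}{5}\right) = \frac{3}{5} \approx 0.6$)
$V{\left(c,t \right)} = c \left(\frac{28}{5} + t\right)$ ($V{\left(c,t \right)} = c \left(\left(t + 5\right) + \frac{3}{5}\right) = c \left(\left(5 + t\right) + \frac{3}{5}\right) = c \left(\frac{28}{5} + t\right)$)
$\left(-3 + 1 \cdot 3\right) \left(-122\right) + V{\left(7 - 3,11 \right)} = \left(-3 + 1 \cdot 3\right) \left(-122\right) + \frac{\left(7 - 3\right) \left(28 + 5 \cdot 11\right)}{5} = \left(-3 + 3\right) \left(-122\right) + \frac{1}{5} \cdot 4 \left(28 + 55\right) = 0 \left(-122\right) + \frac{1}{5} \cdot 4 \cdot 83 = 0 + \frac{332}{5} = \frac{332}{5}$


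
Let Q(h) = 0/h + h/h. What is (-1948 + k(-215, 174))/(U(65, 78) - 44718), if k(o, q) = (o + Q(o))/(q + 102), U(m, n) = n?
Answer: 268931/6160320 ≈ 0.043655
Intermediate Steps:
Q(h) = 1 (Q(h) = 0 + 1 = 1)
k(o, q) = (1 + o)/(102 + q) (k(o, q) = (o + 1)/(q + 102) = (1 + o)/(102 + q))
(-1948 + k(-215, 174))/(U(65, 78) - 44718) = (-1948 + (1 - 215)/(102 + 174))/(78 - 44718) = (-1948 - 214/276)/(-44640) = (-1948 + (1/276)*(-214))*(-1/44640) = (-1948 - 107/138)*(-1/44640) = -268931/138*(-1/44640) = 268931/6160320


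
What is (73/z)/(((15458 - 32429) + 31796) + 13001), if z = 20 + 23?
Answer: 73/1196518 ≈ 6.1010e-5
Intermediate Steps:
z = 43
(73/z)/(((15458 - 32429) + 31796) + 13001) = (73/43)/(((15458 - 32429) + 31796) + 13001) = (73*(1/43))/((-16971 + 31796) + 13001) = (73/43)/(14825 + 13001) = (73/43)/27826 = (1/27826)*(73/43) = 73/1196518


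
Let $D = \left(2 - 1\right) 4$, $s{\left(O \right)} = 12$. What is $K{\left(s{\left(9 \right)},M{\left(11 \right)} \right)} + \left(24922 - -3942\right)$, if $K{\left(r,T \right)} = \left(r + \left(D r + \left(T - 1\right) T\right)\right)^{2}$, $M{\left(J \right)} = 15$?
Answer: $101764$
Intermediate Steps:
$D = 4$ ($D = 1 \cdot 4 = 4$)
$K{\left(r,T \right)} = \left(5 r + T \left(-1 + T\right)\right)^{2}$ ($K{\left(r,T \right)} = \left(r + \left(4 r + \left(T - 1\right) T\right)\right)^{2} = \left(r + \left(4 r + \left(-1 + T\right) T\right)\right)^{2} = \left(r + \left(4 r + T \left(-1 + T\right)\right)\right)^{2} = \left(5 r + T \left(-1 + T\right)\right)^{2}$)
$K{\left(s{\left(9 \right)},M{\left(11 \right)} \right)} + \left(24922 - -3942\right) = \left(15^{2} - 15 + 5 \cdot 12\right)^{2} + \left(24922 - -3942\right) = \left(225 - 15 + 60\right)^{2} + \left(24922 + 3942\right) = 270^{2} + 28864 = 72900 + 28864 = 101764$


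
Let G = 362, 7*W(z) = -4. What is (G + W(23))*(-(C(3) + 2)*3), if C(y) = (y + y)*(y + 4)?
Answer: -333960/7 ≈ -47709.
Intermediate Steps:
C(y) = 2*y*(4 + y) (C(y) = (2*y)*(4 + y) = 2*y*(4 + y))
W(z) = -4/7 (W(z) = (⅐)*(-4) = -4/7)
(G + W(23))*(-(C(3) + 2)*3) = (362 - 4/7)*(-(2*3*(4 + 3) + 2)*3) = 2530*(-(2*3*7 + 2)*3)/7 = 2530*(-(42 + 2)*3)/7 = 2530*(-44*3)/7 = 2530*(-1*132)/7 = (2530/7)*(-132) = -333960/7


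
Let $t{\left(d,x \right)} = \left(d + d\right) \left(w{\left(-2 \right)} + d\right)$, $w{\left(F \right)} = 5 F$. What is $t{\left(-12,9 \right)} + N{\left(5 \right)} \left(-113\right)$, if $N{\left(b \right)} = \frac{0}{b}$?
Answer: $528$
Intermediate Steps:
$N{\left(b \right)} = 0$
$t{\left(d,x \right)} = 2 d \left(-10 + d\right)$ ($t{\left(d,x \right)} = \left(d + d\right) \left(5 \left(-2\right) + d\right) = 2 d \left(-10 + d\right)$)
$t{\left(-12,9 \right)} + N{\left(5 \right)} \left(-113\right) = 2 \left(-12\right) \left(-10 - 12\right) + 0 \left(-113\right) = 2 \left(-12\right) \left(-22\right) + 0 = 528 + 0 = 528$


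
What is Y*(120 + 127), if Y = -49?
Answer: -12103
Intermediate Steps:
Y*(120 + 127) = -49*(120 + 127) = -49*247 = -12103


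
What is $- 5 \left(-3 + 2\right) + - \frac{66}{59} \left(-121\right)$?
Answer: $\frac{8281}{59} \approx 140.36$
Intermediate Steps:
$- 5 \left(-3 + 2\right) + - \frac{66}{59} \left(-121\right) = \left(-5\right) \left(-1\right) + \left(-66\right) \frac{1}{59} \left(-121\right) = 5 - - \frac{7986}{59} = 5 + \frac{7986}{59} = \frac{8281}{59}$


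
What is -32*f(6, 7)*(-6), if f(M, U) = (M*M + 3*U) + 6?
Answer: 12096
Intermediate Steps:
f(M, U) = 6 + M² + 3*U (f(M, U) = (M² + 3*U) + 6 = 6 + M² + 3*U)
-32*f(6, 7)*(-6) = -32*(6 + 6² + 3*7)*(-6) = -32*(6 + 36 + 21)*(-6) = -32*63*(-6) = -2016*(-6) = 12096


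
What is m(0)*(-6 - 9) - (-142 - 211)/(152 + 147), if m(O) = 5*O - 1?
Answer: 4838/299 ≈ 16.181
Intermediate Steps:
m(O) = -1 + 5*O
m(0)*(-6 - 9) - (-142 - 211)/(152 + 147) = (-1 + 5*0)*(-6 - 9) - (-142 - 211)/(152 + 147) = (-1 + 0)*(-15) - (-353)/299 = -1*(-15) - (-353)/299 = 15 - 1*(-353/299) = 15 + 353/299 = 4838/299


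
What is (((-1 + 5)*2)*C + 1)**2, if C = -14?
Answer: 12321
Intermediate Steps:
(((-1 + 5)*2)*C + 1)**2 = (((-1 + 5)*2)*(-14) + 1)**2 = ((4*2)*(-14) + 1)**2 = (8*(-14) + 1)**2 = (-112 + 1)**2 = (-111)**2 = 12321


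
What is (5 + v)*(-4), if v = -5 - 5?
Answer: 20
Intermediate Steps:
v = -10
(5 + v)*(-4) = (5 - 10)*(-4) = -5*(-4) = 20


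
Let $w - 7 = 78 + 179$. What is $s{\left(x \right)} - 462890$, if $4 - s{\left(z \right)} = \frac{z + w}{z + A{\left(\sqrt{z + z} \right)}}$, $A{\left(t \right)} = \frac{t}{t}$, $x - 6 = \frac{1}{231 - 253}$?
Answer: $- \frac{70827497}{153} \approx -4.6293 \cdot 10^{5}$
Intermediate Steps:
$x = \frac{131}{22}$ ($x = 6 + \frac{1}{231 - 253} = 6 + \frac{1}{-22} = 6 - \frac{1}{22} = \frac{131}{22} \approx 5.9545$)
$A{\left(t \right)} = 1$
$w = 264$ ($w = 7 + \left(78 + 179\right) = 7 + 257 = 264$)
$s{\left(z \right)} = 4 - \frac{264 + z}{1 + z}$ ($s{\left(z \right)} = 4 - \frac{z + 264}{z + 1} = 4 - \frac{264 + z}{1 + z}$)
$s{\left(x \right)} - 462890 = \frac{-260 + 3 \cdot \frac{131}{22}}{1 + \frac{131}{22}} - 462890 = \frac{-260 + \frac{393}{22}}{\frac{153}{22}} - 462890 = \frac{22}{153} \left(- \frac{5327}{22}\right) - 462890 = - \frac{5327}{153} - 462890 = - \frac{70827497}{153}$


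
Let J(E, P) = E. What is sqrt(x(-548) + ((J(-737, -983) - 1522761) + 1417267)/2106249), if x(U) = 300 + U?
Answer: 7*I*sqrt(22457599831383)/2106249 ≈ 15.75*I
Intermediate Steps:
sqrt(x(-548) + ((J(-737, -983) - 1522761) + 1417267)/2106249) = sqrt((300 - 548) + ((-737 - 1522761) + 1417267)/2106249) = sqrt(-248 + (-1523498 + 1417267)*(1/2106249)) = sqrt(-248 - 106231*1/2106249) = sqrt(-248 - 106231/2106249) = sqrt(-522455983/2106249) = 7*I*sqrt(22457599831383)/2106249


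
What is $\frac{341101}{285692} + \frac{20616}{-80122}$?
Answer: $\frac{10719934025}{11445107212} \approx 0.93664$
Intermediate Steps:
$\frac{341101}{285692} + \frac{20616}{-80122} = 341101 \cdot \frac{1}{285692} + 20616 \left(- \frac{1}{80122}\right) = \frac{341101}{285692} - \frac{10308}{40061} = \frac{10719934025}{11445107212}$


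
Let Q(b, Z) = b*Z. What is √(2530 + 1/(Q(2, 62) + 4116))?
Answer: √2842708265/1060 ≈ 50.299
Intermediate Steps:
Q(b, Z) = Z*b
√(2530 + 1/(Q(2, 62) + 4116)) = √(2530 + 1/(62*2 + 4116)) = √(2530 + 1/(124 + 4116)) = √(2530 + 1/4240) = √(10727201/4240) = √2842708265/1060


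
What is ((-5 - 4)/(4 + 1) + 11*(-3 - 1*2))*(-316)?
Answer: 89744/5 ≈ 17949.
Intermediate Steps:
((-5 - 4)/(4 + 1) + 11*(-3 - 1*2))*(-316) = (-9/5 + 11*(-3 - 2))*(-316) = (-9*⅕ + 11*(-5))*(-316) = (-9/5 - 55)*(-316) = -284/5*(-316) = 89744/5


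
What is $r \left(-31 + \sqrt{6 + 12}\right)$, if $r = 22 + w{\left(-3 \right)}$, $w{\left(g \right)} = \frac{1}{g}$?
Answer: $- \frac{2015}{3} + 65 \sqrt{2} \approx -579.74$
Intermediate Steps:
$r = \frac{65}{3}$ ($r = 22 + \frac{1}{-3} = 22 - \frac{1}{3} = \frac{65}{3} \approx 21.667$)
$r \left(-31 + \sqrt{6 + 12}\right) = \frac{65 \left(-31 + \sqrt{6 + 12}\right)}{3} = \frac{65 \left(-31 + \sqrt{18}\right)}{3} = \frac{65 \left(-31 + 3 \sqrt{2}\right)}{3} = - \frac{2015}{3} + 65 \sqrt{2}$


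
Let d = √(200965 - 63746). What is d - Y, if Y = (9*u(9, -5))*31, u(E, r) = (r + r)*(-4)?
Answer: -11160 + √137219 ≈ -10790.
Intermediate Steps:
u(E, r) = -8*r (u(E, r) = (2*r)*(-4) = -8*r)
Y = 11160 (Y = (9*(-8*(-5)))*31 = (9*40)*31 = 360*31 = 11160)
d = √137219 ≈ 370.43
d - Y = √137219 - 1*11160 = √137219 - 11160 = -11160 + √137219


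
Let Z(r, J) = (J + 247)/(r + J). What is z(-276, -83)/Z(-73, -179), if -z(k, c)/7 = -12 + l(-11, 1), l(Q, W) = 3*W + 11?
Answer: 882/17 ≈ 51.882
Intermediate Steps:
l(Q, W) = 11 + 3*W
z(k, c) = -14 (z(k, c) = -7*(-12 + (11 + 3*1)) = -7*(-12 + (11 + 3)) = -7*(-12 + 14) = -7*2 = -14)
Z(r, J) = (247 + J)/(J + r)
z(-276, -83)/Z(-73, -179) = -14*(-179 - 73)/(247 - 179) = -14/(68/(-252)) = -14/((-1/252*68)) = -14/(-17/63) = -14*(-63/17) = 882/17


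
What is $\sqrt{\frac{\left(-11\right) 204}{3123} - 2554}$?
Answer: $\frac{i \sqrt{2768499942}}{1041} \approx 50.544 i$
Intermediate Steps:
$\sqrt{\frac{\left(-11\right) 204}{3123} - 2554} = \sqrt{\left(-2244\right) \frac{1}{3123} - 2554} = \sqrt{- \frac{748}{1041} - 2554} = \sqrt{- \frac{2659462}{1041}} = \frac{i \sqrt{2768499942}}{1041}$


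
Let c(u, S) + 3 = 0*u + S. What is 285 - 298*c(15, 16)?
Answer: -3589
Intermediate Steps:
c(u, S) = -3 + S (c(u, S) = -3 + (0*u + S) = -3 + (0 + S) = -3 + S)
285 - 298*c(15, 16) = 285 - 298*(-3 + 16) = 285 - 298*13 = 285 - 3874 = -3589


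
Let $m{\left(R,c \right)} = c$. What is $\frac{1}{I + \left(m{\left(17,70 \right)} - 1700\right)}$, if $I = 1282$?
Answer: $- \frac{1}{348} \approx -0.0028736$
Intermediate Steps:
$\frac{1}{I + \left(m{\left(17,70 \right)} - 1700\right)} = \frac{1}{1282 + \left(70 - 1700\right)} = \frac{1}{1282 - 1630} = \frac{1}{-348} = - \frac{1}{348}$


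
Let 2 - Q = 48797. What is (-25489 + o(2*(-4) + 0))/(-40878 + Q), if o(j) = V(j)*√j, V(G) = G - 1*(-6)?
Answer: 359/1263 + 4*I*√2/89673 ≈ 0.28424 + 6.3083e-5*I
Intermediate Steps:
V(G) = 6 + G (V(G) = G + 6 = 6 + G)
Q = -48795 (Q = 2 - 1*48797 = 2 - 48797 = -48795)
o(j) = √j*(6 + j) (o(j) = (6 + j)*√j = √j*(6 + j))
(-25489 + o(2*(-4) + 0))/(-40878 + Q) = (-25489 + √(2*(-4) + 0)*(6 + (2*(-4) + 0)))/(-40878 - 48795) = (-25489 + √(-8 + 0)*(6 + (-8 + 0)))/(-89673) = (-25489 + √(-8)*(6 - 8))*(-1/89673) = (-25489 + (2*I*√2)*(-2))*(-1/89673) = (-25489 - 4*I*√2)*(-1/89673) = 359/1263 + 4*I*√2/89673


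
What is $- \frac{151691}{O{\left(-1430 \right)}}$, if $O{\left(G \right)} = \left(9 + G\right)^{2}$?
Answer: $- \frac{151691}{2019241} \approx -0.075123$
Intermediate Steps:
$- \frac{151691}{O{\left(-1430 \right)}} = - \frac{151691}{\left(9 - 1430\right)^{2}} = - \frac{151691}{\left(-1421\right)^{2}} = - \frac{151691}{2019241}$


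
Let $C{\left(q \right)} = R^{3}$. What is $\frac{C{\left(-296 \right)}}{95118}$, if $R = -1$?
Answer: $- \frac{1}{95118} \approx -1.0513 \cdot 10^{-5}$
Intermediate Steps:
$C{\left(q \right)} = -1$ ($C{\left(q \right)} = \left(-1\right)^{3} = -1$)
$\frac{C{\left(-296 \right)}}{95118} = - \frac{1}{95118}$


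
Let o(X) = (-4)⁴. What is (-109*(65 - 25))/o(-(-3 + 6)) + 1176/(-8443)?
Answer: -4639067/270176 ≈ -17.171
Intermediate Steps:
o(X) = 256
(-109*(65 - 25))/o(-(-3 + 6)) + 1176/(-8443) = -109*(65 - 25)/256 + 1176/(-8443) = -109*40*(1/256) + 1176*(-1/8443) = -4360*1/256 - 1176/8443 = -545/32 - 1176/8443 = -4639067/270176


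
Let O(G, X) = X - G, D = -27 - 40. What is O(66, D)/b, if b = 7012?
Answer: -133/7012 ≈ -0.018967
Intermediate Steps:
D = -67
O(66, D)/b = (-67 - 1*66)/7012 = (-67 - 66)*(1/7012) = -133*1/7012 = -133/7012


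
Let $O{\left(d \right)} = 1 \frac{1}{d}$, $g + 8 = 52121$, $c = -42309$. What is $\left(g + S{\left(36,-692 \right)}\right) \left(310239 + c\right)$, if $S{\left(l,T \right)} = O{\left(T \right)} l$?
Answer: $\frac{2415533632200}{173} \approx 1.3963 \cdot 10^{10}$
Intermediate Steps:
$g = 52113$ ($g = -8 + 52121 = 52113$)
$O{\left(d \right)} = \frac{1}{d}$
$S{\left(l,T \right)} = \frac{l}{T}$
$\left(g + S{\left(36,-692 \right)}\right) \left(310239 + c\right) = \left(52113 + \frac{36}{-692}\right) \left(310239 - 42309\right) = \left(52113 + 36 \left(- \frac{1}{692}\right)\right) 267930 = \left(52113 - \frac{9}{173}\right) 267930 = \frac{9015540}{173} \cdot 267930 = \frac{2415533632200}{173}$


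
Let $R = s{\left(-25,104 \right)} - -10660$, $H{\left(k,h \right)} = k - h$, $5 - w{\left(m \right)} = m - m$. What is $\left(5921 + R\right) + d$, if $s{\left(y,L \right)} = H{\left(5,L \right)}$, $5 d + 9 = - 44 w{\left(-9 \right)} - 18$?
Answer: $\frac{82163}{5} \approx 16433.0$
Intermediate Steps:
$w{\left(m \right)} = 5$ ($w{\left(m \right)} = 5 - \left(m - m\right) = 5 - 0 = 5 + 0 = 5$)
$d = - \frac{247}{5}$ ($d = - \frac{9}{5} + \frac{\left(-44\right) 5 - 18}{5} = - \frac{9}{5} + \frac{-220 - 18}{5} = - \frac{9}{5} + \frac{1}{5} \left(-238\right) = - \frac{9}{5} - \frac{238}{5} = - \frac{247}{5} \approx -49.4$)
$s{\left(y,L \right)} = 5 - L$
$R = 10561$ ($R = \left(5 - 104\right) - -10660 = \left(5 - 104\right) + 10660 = -99 + 10660 = 10561$)
$\left(5921 + R\right) + d = \left(5921 + 10561\right) - \frac{247}{5} = 16482 - \frac{247}{5} = \frac{82163}{5}$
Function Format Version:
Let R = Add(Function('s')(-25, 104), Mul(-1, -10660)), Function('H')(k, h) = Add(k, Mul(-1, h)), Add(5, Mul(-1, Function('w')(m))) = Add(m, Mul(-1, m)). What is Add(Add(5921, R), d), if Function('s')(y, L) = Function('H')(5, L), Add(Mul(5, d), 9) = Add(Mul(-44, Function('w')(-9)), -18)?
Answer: Rational(82163, 5) ≈ 16433.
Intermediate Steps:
Function('w')(m) = 5 (Function('w')(m) = Add(5, Mul(-1, Add(m, Mul(-1, m)))) = Add(5, Mul(-1, 0)) = Add(5, 0) = 5)
d = Rational(-247, 5) (d = Add(Rational(-9, 5), Mul(Rational(1, 5), Add(Mul(-44, 5), -18))) = Add(Rational(-9, 5), Mul(Rational(1, 5), Add(-220, -18))) = Add(Rational(-9, 5), Mul(Rational(1, 5), -238)) = Add(Rational(-9, 5), Rational(-238, 5)) = Rational(-247, 5) ≈ -49.400)
Function('s')(y, L) = Add(5, Mul(-1, L))
R = 10561 (R = Add(Add(5, Mul(-1, 104)), Mul(-1, -10660)) = Add(Add(5, -104), 10660) = Add(-99, 10660) = 10561)
Add(Add(5921, R), d) = Add(Add(5921, 10561), Rational(-247, 5)) = Add(16482, Rational(-247, 5)) = Rational(82163, 5)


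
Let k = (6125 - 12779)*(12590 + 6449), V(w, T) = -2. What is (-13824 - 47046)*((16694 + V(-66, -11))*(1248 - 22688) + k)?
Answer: 29495288087820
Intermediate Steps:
k = -126685506 (k = -6654*19039 = -126685506)
(-13824 - 47046)*((16694 + V(-66, -11))*(1248 - 22688) + k) = (-13824 - 47046)*((16694 - 2)*(1248 - 22688) - 126685506) = -60870*(16692*(-21440) - 126685506) = -60870*(-357876480 - 126685506) = -60870*(-484561986) = 29495288087820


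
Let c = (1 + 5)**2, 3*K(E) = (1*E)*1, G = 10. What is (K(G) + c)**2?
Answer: 13924/9 ≈ 1547.1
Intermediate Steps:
K(E) = E/3 (K(E) = ((1*E)*1)/3 = (E*1)/3 = E/3)
c = 36 (c = 6**2 = 36)
(K(G) + c)**2 = ((1/3)*10 + 36)**2 = (10/3 + 36)**2 = (118/3)**2 = 13924/9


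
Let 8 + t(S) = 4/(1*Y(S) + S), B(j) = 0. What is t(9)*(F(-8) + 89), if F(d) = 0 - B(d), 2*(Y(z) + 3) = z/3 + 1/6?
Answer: -60520/91 ≈ -665.05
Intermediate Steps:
Y(z) = -35/12 + z/6 (Y(z) = -3 + (z/3 + 1/6)/2 = -3 + (z*(⅓) + 1*(⅙))/2 = -3 + (z/3 + ⅙)/2 = -3 + (⅙ + z/3)/2 = -3 + (1/12 + z/6) = -35/12 + z/6)
F(d) = 0 (F(d) = 0 - 1*0 = 0 + 0 = 0)
t(S) = -8 + 4/(-35/12 + 7*S/6) (t(S) = -8 + 4/(1*(-35/12 + S/6) + S) = -8 + 4/((-35/12 + S/6) + S) = -8 + 4/(-35/12 + 7*S/6))
t(9)*(F(-8) + 89) = (8*(41 - 14*9)/(7*(-5 + 2*9)))*(0 + 89) = (8*(41 - 126)/(7*(-5 + 18)))*89 = ((8/7)*(-85)/13)*89 = ((8/7)*(1/13)*(-85))*89 = -680/91*89 = -60520/91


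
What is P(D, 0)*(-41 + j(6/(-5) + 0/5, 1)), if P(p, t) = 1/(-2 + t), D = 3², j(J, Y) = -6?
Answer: 47/2 ≈ 23.500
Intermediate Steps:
D = 9
P(D, 0)*(-41 + j(6/(-5) + 0/5, 1)) = (-41 - 6)/(-2 + 0) = -47/(-2) = -½*(-47) = 47/2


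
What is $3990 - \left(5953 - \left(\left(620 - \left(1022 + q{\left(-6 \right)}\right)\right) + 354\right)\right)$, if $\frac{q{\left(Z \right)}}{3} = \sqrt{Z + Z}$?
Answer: $-2011 - 6 i \sqrt{3} \approx -2011.0 - 10.392 i$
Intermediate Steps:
$q{\left(Z \right)} = 3 \sqrt{2} \sqrt{Z}$ ($q{\left(Z \right)} = 3 \sqrt{Z + Z} = 3 \sqrt{2 Z} = 3 \sqrt{2} \sqrt{Z}$)
$3990 - \left(5953 - \left(\left(620 - \left(1022 + q{\left(-6 \right)}\right)\right) + 354\right)\right) = 3990 - \left(5953 - \left(\left(620 - \left(1022 + 3 \sqrt{2} \sqrt{-6}\right)\right) + 354\right)\right) = 3990 - \left(5953 - \left(\left(620 - \left(1022 + 3 \sqrt{2} i \sqrt{6}\right)\right) + 354\right)\right) = 3990 - \left(5953 - \left(\left(620 - \left(1022 + 6 i \sqrt{3}\right)\right) + 354\right)\right) = 3990 - \left(5953 - \left(\left(-402 - 6 i \sqrt{3}\right) + 354\right)\right) = 3990 - \left(5953 - \left(-48 - 6 i \sqrt{3}\right)\right) = 3990 - \left(5953 + \left(48 + 6 i \sqrt{3}\right)\right) = 3990 - \left(6001 + 6 i \sqrt{3}\right) = -2011 - 6 i \sqrt{3}$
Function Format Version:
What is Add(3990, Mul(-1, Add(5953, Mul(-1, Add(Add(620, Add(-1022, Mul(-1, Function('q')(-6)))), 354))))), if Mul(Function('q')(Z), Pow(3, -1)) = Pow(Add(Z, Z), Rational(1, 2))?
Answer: Add(-2011, Mul(-6, I, Pow(3, Rational(1, 2)))) ≈ Add(-2011.0, Mul(-10.392, I))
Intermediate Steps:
Function('q')(Z) = Mul(3, Pow(2, Rational(1, 2)), Pow(Z, Rational(1, 2))) (Function('q')(Z) = Mul(3, Pow(Add(Z, Z), Rational(1, 2))) = Mul(3, Pow(Mul(2, Z), Rational(1, 2))) = Mul(3, Mul(Pow(2, Rational(1, 2)), Pow(Z, Rational(1, 2)))) = Mul(3, Pow(2, Rational(1, 2)), Pow(Z, Rational(1, 2))))
Add(3990, Mul(-1, Add(5953, Mul(-1, Add(Add(620, Add(-1022, Mul(-1, Function('q')(-6)))), 354))))) = Add(3990, Mul(-1, Add(5953, Mul(-1, Add(Add(620, Add(-1022, Mul(-1, Mul(3, Pow(2, Rational(1, 2)), Pow(-6, Rational(1, 2)))))), 354))))) = Add(3990, Mul(-1, Add(5953, Mul(-1, Add(Add(620, Add(-1022, Mul(-1, Mul(3, Pow(2, Rational(1, 2)), Mul(I, Pow(6, Rational(1, 2))))))), 354))))) = Add(3990, Mul(-1, Add(5953, Mul(-1, Add(Add(620, Add(-1022, Mul(-1, Mul(6, I, Pow(3, Rational(1, 2)))))), 354))))) = Add(3990, Mul(-1, Add(5953, Mul(-1, Add(Add(620, Add(-1022, Mul(-6, I, Pow(3, Rational(1, 2))))), 354))))) = Add(3990, Mul(-1, Add(5953, Mul(-1, Add(Add(-402, Mul(-6, I, Pow(3, Rational(1, 2)))), 354))))) = Add(3990, Mul(-1, Add(5953, Mul(-1, Add(-48, Mul(-6, I, Pow(3, Rational(1, 2)))))))) = Add(3990, Mul(-1, Add(5953, Add(48, Mul(6, I, Pow(3, Rational(1, 2))))))) = Add(3990, Mul(-1, Add(6001, Mul(6, I, Pow(3, Rational(1, 2)))))) = Add(3990, Add(-6001, Mul(-6, I, Pow(3, Rational(1, 2))))) = Add(-2011, Mul(-6, I, Pow(3, Rational(1, 2))))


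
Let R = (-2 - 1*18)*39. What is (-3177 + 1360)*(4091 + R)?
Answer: -6016087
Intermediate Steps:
R = -780 (R = (-2 - 18)*39 = -20*39 = -780)
(-3177 + 1360)*(4091 + R) = (-3177 + 1360)*(4091 - 780) = -1817*3311 = -6016087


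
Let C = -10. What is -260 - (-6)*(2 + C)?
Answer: -308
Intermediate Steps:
-260 - (-6)*(2 + C) = -260 - (-6)*(2 - 10) = -260 - (-6)*(-8) = -260 - 1*48 = -260 - 48 = -308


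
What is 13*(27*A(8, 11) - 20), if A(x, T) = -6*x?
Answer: -17108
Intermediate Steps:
13*(27*A(8, 11) - 20) = 13*(27*(-6*8) - 20) = 13*(27*(-48) - 20) = 13*(-1296 - 20) = 13*(-1316) = -17108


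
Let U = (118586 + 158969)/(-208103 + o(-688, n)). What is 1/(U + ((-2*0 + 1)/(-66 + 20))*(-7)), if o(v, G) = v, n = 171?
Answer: -9604386/11305993 ≈ -0.84949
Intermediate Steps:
U = -277555/208791 (U = (118586 + 158969)/(-208103 - 688) = 277555/(-208791) = 277555*(-1/208791) = -277555/208791 ≈ -1.3293)
1/(U + ((-2*0 + 1)/(-66 + 20))*(-7)) = 1/(-277555/208791 + ((-2*0 + 1)/(-66 + 20))*(-7)) = 1/(-277555/208791 + ((0 + 1)/(-46))*(-7)) = 1/(-277555/208791 + (1*(-1/46))*(-7)) = 1/(-277555/208791 - 1/46*(-7)) = 1/(-277555/208791 + 7/46) = 1/(-11305993/9604386) = -9604386/11305993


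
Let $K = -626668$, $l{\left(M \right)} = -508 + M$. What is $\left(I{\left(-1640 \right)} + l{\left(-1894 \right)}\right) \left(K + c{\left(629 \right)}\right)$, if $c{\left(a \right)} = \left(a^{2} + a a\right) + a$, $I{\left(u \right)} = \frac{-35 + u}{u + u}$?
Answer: $- \frac{260320021611}{656} \approx -3.9683 \cdot 10^{8}$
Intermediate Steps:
$I{\left(u \right)} = \frac{-35 + u}{2 u}$
$c{\left(a \right)} = a + 2 a^{2}$ ($c{\left(a \right)} = \left(a^{2} + a^{2}\right) + a = 2 a^{2} + a = a + 2 a^{2}$)
$\left(I{\left(-1640 \right)} + l{\left(-1894 \right)}\right) \left(K + c{\left(629 \right)}\right) = \left(\frac{-35 - 1640}{2 \left(-1640\right)} - 2402\right) \left(-626668 + 629 \left(1 + 2 \cdot 629\right)\right) = \left(\frac{1}{2} \left(- \frac{1}{1640}\right) \left(-1675\right) - 2402\right) \left(-626668 + 629 \left(1 + 1258\right)\right) = \left(\frac{335}{656} - 2402\right) \left(-626668 + 629 \cdot 1259\right) = - \frac{1575377 \left(-626668 + 791911\right)}{656} = \left(- \frac{1575377}{656}\right) 165243 = - \frac{260320021611}{656}$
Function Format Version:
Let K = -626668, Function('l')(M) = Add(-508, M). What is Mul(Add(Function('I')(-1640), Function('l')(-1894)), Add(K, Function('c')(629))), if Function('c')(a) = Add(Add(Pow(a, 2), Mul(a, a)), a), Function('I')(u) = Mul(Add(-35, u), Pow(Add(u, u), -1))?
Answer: Rational(-260320021611, 656) ≈ -3.9683e+8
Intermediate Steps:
Function('I')(u) = Mul(Rational(1, 2), Pow(u, -1), Add(-35, u)) (Function('I')(u) = Mul(Add(-35, u), Pow(Mul(2, u), -1)) = Mul(Add(-35, u), Mul(Rational(1, 2), Pow(u, -1))) = Mul(Rational(1, 2), Pow(u, -1), Add(-35, u)))
Function('c')(a) = Add(a, Mul(2, Pow(a, 2))) (Function('c')(a) = Add(Add(Pow(a, 2), Pow(a, 2)), a) = Add(Mul(2, Pow(a, 2)), a) = Add(a, Mul(2, Pow(a, 2))))
Mul(Add(Function('I')(-1640), Function('l')(-1894)), Add(K, Function('c')(629))) = Mul(Add(Mul(Rational(1, 2), Pow(-1640, -1), Add(-35, -1640)), Add(-508, -1894)), Add(-626668, Mul(629, Add(1, Mul(2, 629))))) = Mul(Add(Mul(Rational(1, 2), Rational(-1, 1640), -1675), -2402), Add(-626668, Mul(629, Add(1, 1258)))) = Mul(Add(Rational(335, 656), -2402), Add(-626668, Mul(629, 1259))) = Mul(Rational(-1575377, 656), Add(-626668, 791911)) = Mul(Rational(-1575377, 656), 165243) = Rational(-260320021611, 656)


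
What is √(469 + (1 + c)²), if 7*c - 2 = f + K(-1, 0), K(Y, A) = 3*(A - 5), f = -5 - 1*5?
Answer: √23237/7 ≈ 21.777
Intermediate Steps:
f = -10 (f = -5 - 5 = -10)
K(Y, A) = -15 + 3*A (K(Y, A) = 3*(-5 + A) = -15 + 3*A)
c = -23/7 (c = 2/7 + (-10 + (-15 + 3*0))/7 = 2/7 + (-10 + (-15 + 0))/7 = 2/7 + (-10 - 15)/7 = 2/7 + (⅐)*(-25) = 2/7 - 25/7 = -23/7 ≈ -3.2857)
√(469 + (1 + c)²) = √(469 + (1 - 23/7)²) = √(469 + (-16/7)²) = √(469 + 256/49) = √(23237/49) = √23237/7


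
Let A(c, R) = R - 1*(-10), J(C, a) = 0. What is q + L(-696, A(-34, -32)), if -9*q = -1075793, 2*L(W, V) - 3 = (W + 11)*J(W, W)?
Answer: 2151613/18 ≈ 1.1953e+5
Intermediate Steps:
A(c, R) = 10 + R (A(c, R) = R + 10 = 10 + R)
L(W, V) = 3/2 (L(W, V) = 3/2 + ((W + 11)*0)/2 = 3/2 + ((11 + W)*0)/2 = 3/2 + (½)*0 = 3/2 + 0 = 3/2)
q = 1075793/9 (q = -⅑*(-1075793) = 1075793/9 ≈ 1.1953e+5)
q + L(-696, A(-34, -32)) = 1075793/9 + 3/2 = 2151613/18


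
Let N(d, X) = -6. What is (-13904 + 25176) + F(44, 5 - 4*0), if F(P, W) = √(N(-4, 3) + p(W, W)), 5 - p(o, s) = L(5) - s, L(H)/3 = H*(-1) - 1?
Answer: 11272 + √22 ≈ 11277.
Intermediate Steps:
L(H) = -3 - 3*H (L(H) = 3*(H*(-1) - 1) = 3*(-H - 1) = 3*(-1 - H) = -3 - 3*H)
p(o, s) = 23 + s (p(o, s) = 5 - ((-3 - 3*5) - s) = 5 - ((-3 - 15) - s) = 5 - (-18 - s) = 5 + (18 + s) = 23 + s)
F(P, W) = √(17 + W) (F(P, W) = √(-6 + (23 + W)) = √(17 + W))
(-13904 + 25176) + F(44, 5 - 4*0) = (-13904 + 25176) + √(17 + (5 - 4*0)) = 11272 + √(17 + (5 + 0)) = 11272 + √(17 + 5) = 11272 + √22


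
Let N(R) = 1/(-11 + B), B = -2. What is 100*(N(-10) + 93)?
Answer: 120800/13 ≈ 9292.3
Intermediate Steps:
N(R) = -1/13 (N(R) = 1/(-11 - 2) = 1/(-13) = -1/13)
100*(N(-10) + 93) = 100*(-1/13 + 93) = 100*(1208/13) = 120800/13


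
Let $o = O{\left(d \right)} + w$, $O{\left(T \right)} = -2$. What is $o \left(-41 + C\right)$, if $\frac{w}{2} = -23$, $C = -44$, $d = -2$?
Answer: $4080$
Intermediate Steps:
$w = -46$ ($w = 2 \left(-23\right) = -46$)
$o = -48$ ($o = -2 - 46 = -48$)
$o \left(-41 + C\right) = - 48 \left(-41 - 44\right) = \left(-48\right) \left(-85\right) = 4080$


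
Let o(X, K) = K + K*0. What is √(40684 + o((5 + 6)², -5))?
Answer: √40679 ≈ 201.69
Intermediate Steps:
o(X, K) = K (o(X, K) = K + 0 = K)
√(40684 + o((5 + 6)², -5)) = √(40684 - 5) = √40679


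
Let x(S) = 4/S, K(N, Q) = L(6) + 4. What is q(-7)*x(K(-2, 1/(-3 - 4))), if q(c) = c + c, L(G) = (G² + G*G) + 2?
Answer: -28/39 ≈ -0.71795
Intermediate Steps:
L(G) = 2 + 2*G² (L(G) = (G² + G²) + 2 = 2*G² + 2 = 2 + 2*G²)
K(N, Q) = 78 (K(N, Q) = (2 + 2*6²) + 4 = (2 + 2*36) + 4 = (2 + 72) + 4 = 74 + 4 = 78)
q(c) = 2*c
q(-7)*x(K(-2, 1/(-3 - 4))) = (2*(-7))*(4/78) = -56/78 = -14*2/39 = -28/39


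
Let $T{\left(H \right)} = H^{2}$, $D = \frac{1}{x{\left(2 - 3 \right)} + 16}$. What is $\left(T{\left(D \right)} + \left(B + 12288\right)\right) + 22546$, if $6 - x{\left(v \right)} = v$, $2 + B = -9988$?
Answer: $\frac{13142477}{529} \approx 24844.0$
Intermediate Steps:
$B = -9990$ ($B = -2 - 9988 = -9990$)
$x{\left(v \right)} = 6 - v$
$D = \frac{1}{23}$ ($D = \frac{1}{\left(6 - \left(2 - 3\right)\right) + 16} = \frac{1}{\left(6 - -1\right) + 16} = \frac{1}{\left(6 + 1\right) + 16} = \frac{1}{7 + 16} = \frac{1}{23} \approx 0.043478$)
$\left(T{\left(D \right)} + \left(B + 12288\right)\right) + 22546 = \left(\left(\frac{1}{23}\right)^{2} + \left(-9990 + 12288\right)\right) + 22546 = \left(\frac{1}{529} + 2298\right) + 22546 = \frac{1215643}{529} + 22546 = \frac{13142477}{529}$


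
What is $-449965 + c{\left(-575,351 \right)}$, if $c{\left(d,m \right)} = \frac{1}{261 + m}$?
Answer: $- \frac{275378579}{612} \approx -4.4997 \cdot 10^{5}$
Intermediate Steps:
$-449965 + c{\left(-575,351 \right)} = -449965 + \frac{1}{261 + 351} = -449965 + \frac{1}{612} = - \frac{275378579}{612}$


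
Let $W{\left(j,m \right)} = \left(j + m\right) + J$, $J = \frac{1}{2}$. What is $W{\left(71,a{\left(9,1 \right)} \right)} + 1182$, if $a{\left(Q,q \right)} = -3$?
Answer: $\frac{2501}{2} \approx 1250.5$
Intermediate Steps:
$J = \frac{1}{2} \approx 0.5$
$W{\left(j,m \right)} = \frac{1}{2} + j + m$ ($W{\left(j,m \right)} = \left(j + m\right) + \frac{1}{2} = \frac{1}{2} + j + m$)
$W{\left(71,a{\left(9,1 \right)} \right)} + 1182 = \left(\frac{1}{2} + 71 - 3\right) + 1182 = \frac{137}{2} + 1182 = \frac{2501}{2}$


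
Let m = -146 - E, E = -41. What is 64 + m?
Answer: -41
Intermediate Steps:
m = -105 (m = -146 - 1*(-41) = -146 + 41 = -105)
64 + m = 64 - 105 = -41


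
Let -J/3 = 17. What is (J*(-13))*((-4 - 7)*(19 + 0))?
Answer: -138567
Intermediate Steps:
J = -51 (J = -3*17 = -51)
(J*(-13))*((-4 - 7)*(19 + 0)) = (-51*(-13))*((-4 - 7)*(19 + 0)) = 663*(-11*19) = 663*(-209) = -138567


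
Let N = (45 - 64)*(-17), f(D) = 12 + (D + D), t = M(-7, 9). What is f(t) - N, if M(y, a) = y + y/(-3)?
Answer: -961/3 ≈ -320.33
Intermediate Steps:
M(y, a) = 2*y/3 (M(y, a) = y - y/3 = 2*y/3)
t = -14/3 (t = (⅔)*(-7) = -14/3 ≈ -4.6667)
f(D) = 12 + 2*D
N = 323 (N = -19*(-17) = 323)
f(t) - N = (12 + 2*(-14/3)) - 1*323 = (12 - 28/3) - 323 = 8/3 - 323 = -961/3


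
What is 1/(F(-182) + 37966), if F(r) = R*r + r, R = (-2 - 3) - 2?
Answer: 1/39058 ≈ 2.5603e-5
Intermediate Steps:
R = -7 (R = -5 - 2 = -7)
F(r) = -6*r (F(r) = -7*r + r = -6*r)
1/(F(-182) + 37966) = 1/(-6*(-182) + 37966) = 1/(1092 + 37966) = 1/39058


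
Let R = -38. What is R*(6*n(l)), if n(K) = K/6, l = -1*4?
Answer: 152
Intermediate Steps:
l = -4
n(K) = K/6 (n(K) = K*(⅙) = K/6)
R*(6*n(l)) = -228*(⅙)*(-4) = -228*(-2)/3 = -38*(-4) = 152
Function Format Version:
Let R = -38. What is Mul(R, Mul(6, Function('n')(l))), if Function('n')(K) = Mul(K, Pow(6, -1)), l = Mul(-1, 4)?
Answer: 152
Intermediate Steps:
l = -4
Function('n')(K) = Mul(Rational(1, 6), K) (Function('n')(K) = Mul(K, Rational(1, 6)) = Mul(Rational(1, 6), K))
Mul(R, Mul(6, Function('n')(l))) = Mul(-38, Mul(6, Mul(Rational(1, 6), -4))) = Mul(-38, Mul(6, Rational(-2, 3))) = Mul(-38, -4) = 152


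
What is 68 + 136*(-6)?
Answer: -748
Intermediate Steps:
68 + 136*(-6) = 68 - 816 = -748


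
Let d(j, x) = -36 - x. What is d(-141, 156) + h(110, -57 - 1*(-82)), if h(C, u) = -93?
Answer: -285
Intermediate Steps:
d(-141, 156) + h(110, -57 - 1*(-82)) = (-36 - 1*156) - 93 = (-36 - 156) - 93 = -192 - 93 = -285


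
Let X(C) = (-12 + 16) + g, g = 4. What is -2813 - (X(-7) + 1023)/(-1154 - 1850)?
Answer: -8449221/3004 ≈ -2812.7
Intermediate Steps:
X(C) = 8 (X(C) = (-12 + 16) + 4 = 4 + 4 = 8)
-2813 - (X(-7) + 1023)/(-1154 - 1850) = -2813 - (8 + 1023)/(-1154 - 1850) = -2813 - 1031/(-3004) = -2813 - 1031*(-1)/3004 = -2813 - 1*(-1031/3004) = -2813 + 1031/3004 = -8449221/3004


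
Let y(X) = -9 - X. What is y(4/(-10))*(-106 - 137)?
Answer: 10449/5 ≈ 2089.8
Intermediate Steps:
y(4/(-10))*(-106 - 137) = (-9 - 4/(-10))*(-106 - 137) = (-9 - 4*(-1)/10)*(-243) = (-9 - 1*(-2/5))*(-243) = (-9 + 2/5)*(-243) = -43/5*(-243) = 10449/5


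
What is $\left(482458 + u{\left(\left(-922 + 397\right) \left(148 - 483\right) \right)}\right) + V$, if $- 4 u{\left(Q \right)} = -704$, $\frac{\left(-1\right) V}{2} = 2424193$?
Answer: $-4365752$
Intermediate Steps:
$V = -4848386$ ($V = \left(-2\right) 2424193 = -4848386$)
$u{\left(Q \right)} = 176$ ($u{\left(Q \right)} = \left(- \frac{1}{4}\right) \left(-704\right) = 176$)
$\left(482458 + u{\left(\left(-922 + 397\right) \left(148 - 483\right) \right)}\right) + V = \left(482458 + 176\right) - 4848386 = 482634 - 4848386 = -4365752$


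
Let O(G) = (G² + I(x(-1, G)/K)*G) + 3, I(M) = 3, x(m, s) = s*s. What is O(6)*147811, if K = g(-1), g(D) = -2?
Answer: 8425227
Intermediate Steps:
K = -2
x(m, s) = s²
O(G) = 3 + G² + 3*G (O(G) = (G² + 3*G) + 3 = 3 + G² + 3*G)
O(6)*147811 = (3 + 6² + 3*6)*147811 = (3 + 36 + 18)*147811 = 57*147811 = 8425227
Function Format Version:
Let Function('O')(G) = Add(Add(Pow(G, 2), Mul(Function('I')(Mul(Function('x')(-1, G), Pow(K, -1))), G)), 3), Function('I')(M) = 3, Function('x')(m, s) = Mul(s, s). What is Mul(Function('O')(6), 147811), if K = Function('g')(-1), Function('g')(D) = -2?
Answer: 8425227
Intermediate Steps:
K = -2
Function('x')(m, s) = Pow(s, 2)
Function('O')(G) = Add(3, Pow(G, 2), Mul(3, G)) (Function('O')(G) = Add(Add(Pow(G, 2), Mul(3, G)), 3) = Add(3, Pow(G, 2), Mul(3, G)))
Mul(Function('O')(6), 147811) = Mul(Add(3, Pow(6, 2), Mul(3, 6)), 147811) = Mul(Add(3, 36, 18), 147811) = Mul(57, 147811) = 8425227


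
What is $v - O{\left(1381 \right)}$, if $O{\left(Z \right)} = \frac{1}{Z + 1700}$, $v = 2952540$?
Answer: $\frac{9096775739}{3081} \approx 2.9525 \cdot 10^{6}$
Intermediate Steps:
$O{\left(Z \right)} = \frac{1}{1700 + Z}$
$v - O{\left(1381 \right)} = 2952540 - \frac{1}{1700 + 1381} = 2952540 - \frac{1}{3081} = \frac{9096775739}{3081}$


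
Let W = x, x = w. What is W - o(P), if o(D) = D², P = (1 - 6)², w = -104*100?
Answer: -11025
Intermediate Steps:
w = -10400
x = -10400
W = -10400
P = 25 (P = (-5)² = 25)
W - o(P) = -10400 - 1*25² = -10400 - 1*625 = -10400 - 625 = -11025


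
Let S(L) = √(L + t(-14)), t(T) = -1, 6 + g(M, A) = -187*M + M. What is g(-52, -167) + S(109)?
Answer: 9666 + 6*√3 ≈ 9676.4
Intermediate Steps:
g(M, A) = -6 - 186*M (g(M, A) = -6 + (-187*M + M) = -6 - 186*M)
S(L) = √(-1 + L) (S(L) = √(L - 1) = √(-1 + L))
g(-52, -167) + S(109) = (-6 - 186*(-52)) + √(-1 + 109) = (-6 + 9672) + √108 = 9666 + 6*√3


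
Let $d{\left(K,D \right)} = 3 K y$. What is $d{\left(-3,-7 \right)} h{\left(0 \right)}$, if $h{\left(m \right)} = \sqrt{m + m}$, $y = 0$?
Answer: $0$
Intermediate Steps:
$h{\left(m \right)} = \sqrt{2} \sqrt{m}$ ($h{\left(m \right)} = \sqrt{2 m} = \sqrt{2} \sqrt{m}$)
$d{\left(K,D \right)} = 0$ ($d{\left(K,D \right)} = 3 K 0 = 0$)
$d{\left(-3,-7 \right)} h{\left(0 \right)} = 0 \sqrt{2} \sqrt{0} = 0 \sqrt{2} \cdot 0 = 0 \cdot 0 = 0$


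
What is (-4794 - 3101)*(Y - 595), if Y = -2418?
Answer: 23787635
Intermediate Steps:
(-4794 - 3101)*(Y - 595) = (-4794 - 3101)*(-2418 - 595) = -7895*(-3013) = 23787635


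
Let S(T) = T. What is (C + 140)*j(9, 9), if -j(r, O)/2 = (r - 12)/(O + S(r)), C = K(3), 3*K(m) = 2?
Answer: 422/9 ≈ 46.889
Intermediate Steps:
K(m) = ⅔ (K(m) = (⅓)*2 = ⅔)
C = ⅔ ≈ 0.66667
j(r, O) = -2*(-12 + r)/(O + r) (j(r, O) = -2*(r - 12)/(O + r) = -2*(-12 + r)/(O + r))
(C + 140)*j(9, 9) = (⅔ + 140)*(2*(12 - 1*9)/(9 + 9)) = 422*(2*(12 - 9)/18)/3 = 422*(2*(1/18)*3)/3 = (422/3)*(⅓) = 422/9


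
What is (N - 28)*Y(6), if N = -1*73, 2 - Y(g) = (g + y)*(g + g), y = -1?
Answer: 5858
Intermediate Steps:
Y(g) = 2 - 2*g*(-1 + g) (Y(g) = 2 - (g - 1)*(g + g) = 2 - (-1 + g)*2*g = 2 - 2*g*(-1 + g))
N = -73
(N - 28)*Y(6) = (-73 - 28)*(2 - 2*6² + 2*6) = -101*(2 - 2*36 + 12) = -101*(2 - 72 + 12) = -101*(-58) = 5858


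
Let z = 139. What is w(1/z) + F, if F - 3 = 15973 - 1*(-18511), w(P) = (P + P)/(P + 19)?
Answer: 45557328/1321 ≈ 34487.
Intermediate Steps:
w(P) = 2*P/(19 + P) (w(P) = (2*P)/(19 + P) = 2*P/(19 + P))
F = 34487 (F = 3 + (15973 - 1*(-18511)) = 3 + (15973 + 18511) = 3 + 34484 = 34487)
w(1/z) + F = 2/(139*(19 + 1/139)) + 34487 = 2*(1/139)/(19 + 1/139) + 34487 = 2*(1/139)/(2642/139) + 34487 = 2*(1/139)*(139/2642) + 34487 = 1/1321 + 34487 = 45557328/1321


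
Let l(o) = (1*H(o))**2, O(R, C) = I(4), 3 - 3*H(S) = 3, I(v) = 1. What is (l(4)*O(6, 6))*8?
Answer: 0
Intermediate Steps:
H(S) = 0 (H(S) = 1 - 1/3*3 = 1 - 1 = 0)
O(R, C) = 1
l(o) = 0 (l(o) = (1*0)**2 = 0**2 = 0)
(l(4)*O(6, 6))*8 = (0*1)*8 = 0*8 = 0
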